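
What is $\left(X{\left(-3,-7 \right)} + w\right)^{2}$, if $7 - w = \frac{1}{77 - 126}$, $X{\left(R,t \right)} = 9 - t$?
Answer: $\frac{1272384}{2401} \approx 529.94$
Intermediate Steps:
$w = \frac{344}{49}$ ($w = 7 - \frac{1}{77 - 126} = 7 - \frac{1}{-49} = 7 - - \frac{1}{49} = 7 + \frac{1}{49} = \frac{344}{49} \approx 7.0204$)
$\left(X{\left(-3,-7 \right)} + w\right)^{2} = \left(\left(9 - -7\right) + \frac{344}{49}\right)^{2} = \left(\left(9 + 7\right) + \frac{344}{49}\right)^{2} = \left(16 + \frac{344}{49}\right)^{2} = \left(\frac{1128}{49}\right)^{2} = \frac{1272384}{2401}$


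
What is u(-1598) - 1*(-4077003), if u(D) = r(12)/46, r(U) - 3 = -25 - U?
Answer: 93771052/23 ≈ 4.0770e+6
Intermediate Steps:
r(U) = -22 - U (r(U) = 3 + (-25 - U) = -22 - U)
u(D) = -17/23 (u(D) = (-22 - 1*12)/46 = (-22 - 12)*(1/46) = -34*1/46 = -17/23)
u(-1598) - 1*(-4077003) = -17/23 - 1*(-4077003) = -17/23 + 4077003 = 93771052/23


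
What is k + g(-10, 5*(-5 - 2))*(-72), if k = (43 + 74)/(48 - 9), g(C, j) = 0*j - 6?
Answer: 435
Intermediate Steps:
g(C, j) = -6 (g(C, j) = 0 - 6 = -6)
k = 3 (k = 117/39 = 117*(1/39) = 3)
k + g(-10, 5*(-5 - 2))*(-72) = 3 - 6*(-72) = 3 + 432 = 435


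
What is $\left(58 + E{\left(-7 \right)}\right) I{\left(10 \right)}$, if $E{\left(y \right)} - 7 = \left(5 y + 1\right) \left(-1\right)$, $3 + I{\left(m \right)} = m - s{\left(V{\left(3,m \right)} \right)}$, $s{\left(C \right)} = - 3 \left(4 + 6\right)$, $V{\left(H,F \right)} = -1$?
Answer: $3663$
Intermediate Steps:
$s{\left(C \right)} = -30$ ($s{\left(C \right)} = \left(-3\right) 10 = -30$)
$I{\left(m \right)} = 27 + m$ ($I{\left(m \right)} = -3 + \left(m - -30\right) = -3 + \left(m + 30\right) = -3 + \left(30 + m\right) = 27 + m$)
$E{\left(y \right)} = 6 - 5 y$ ($E{\left(y \right)} = 7 + \left(5 y + 1\right) \left(-1\right) = 7 + \left(1 + 5 y\right) \left(-1\right) = 7 - \left(1 + 5 y\right) = 6 - 5 y$)
$\left(58 + E{\left(-7 \right)}\right) I{\left(10 \right)} = \left(58 + \left(6 - -35\right)\right) \left(27 + 10\right) = \left(58 + \left(6 + 35\right)\right) 37 = \left(58 + 41\right) 37 = 99 \cdot 37 = 3663$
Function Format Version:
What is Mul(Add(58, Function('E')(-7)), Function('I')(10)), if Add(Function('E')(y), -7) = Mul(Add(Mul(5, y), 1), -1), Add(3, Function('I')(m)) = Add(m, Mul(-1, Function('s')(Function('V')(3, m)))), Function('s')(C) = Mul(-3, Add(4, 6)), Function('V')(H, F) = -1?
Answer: 3663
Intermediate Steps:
Function('s')(C) = -30 (Function('s')(C) = Mul(-3, 10) = -30)
Function('I')(m) = Add(27, m) (Function('I')(m) = Add(-3, Add(m, Mul(-1, -30))) = Add(-3, Add(m, 30)) = Add(-3, Add(30, m)) = Add(27, m))
Function('E')(y) = Add(6, Mul(-5, y)) (Function('E')(y) = Add(7, Mul(Add(Mul(5, y), 1), -1)) = Add(7, Mul(Add(1, Mul(5, y)), -1)) = Add(7, Add(-1, Mul(-5, y))) = Add(6, Mul(-5, y)))
Mul(Add(58, Function('E')(-7)), Function('I')(10)) = Mul(Add(58, Add(6, Mul(-5, -7))), Add(27, 10)) = Mul(Add(58, Add(6, 35)), 37) = Mul(Add(58, 41), 37) = Mul(99, 37) = 3663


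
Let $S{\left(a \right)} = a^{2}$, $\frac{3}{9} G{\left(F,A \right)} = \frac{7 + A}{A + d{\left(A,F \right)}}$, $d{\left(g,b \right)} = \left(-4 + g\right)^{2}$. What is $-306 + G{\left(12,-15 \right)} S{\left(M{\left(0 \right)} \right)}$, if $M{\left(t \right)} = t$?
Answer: $-306$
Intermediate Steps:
$G{\left(F,A \right)} = \frac{3 \left(7 + A\right)}{A + \left(-4 + A\right)^{2}}$ ($G{\left(F,A \right)} = 3 \frac{7 + A}{A + \left(-4 + A\right)^{2}} = \frac{3 \left(7 + A\right)}{A + \left(-4 + A\right)^{2}}$)
$-306 + G{\left(12,-15 \right)} S{\left(M{\left(0 \right)} \right)} = -306 + \frac{3 \left(7 - 15\right)}{-15 + \left(-4 - 15\right)^{2}} \cdot 0^{2} = -306 + 3 \frac{1}{-15 + \left(-19\right)^{2}} \left(-8\right) 0 = -306 + 3 \frac{1}{-15 + 361} \left(-8\right) 0 = -306 + 3 \cdot \frac{1}{346} \left(-8\right) 0 = -306 - 0 = -306 + 0 = -306$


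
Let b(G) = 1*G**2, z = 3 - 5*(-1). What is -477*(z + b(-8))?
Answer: -34344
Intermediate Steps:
z = 8 (z = 3 + 5 = 8)
b(G) = G**2
-477*(z + b(-8)) = -477*(8 + (-8)**2) = -477*(8 + 64) = -477*72 = -34344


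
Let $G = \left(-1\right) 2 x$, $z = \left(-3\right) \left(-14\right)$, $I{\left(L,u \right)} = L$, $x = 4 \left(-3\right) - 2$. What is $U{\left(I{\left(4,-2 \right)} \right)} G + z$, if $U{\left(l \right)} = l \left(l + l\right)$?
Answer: $938$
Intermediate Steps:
$x = -14$ ($x = -12 - 2 = -14$)
$z = 42$
$U{\left(l \right)} = 2 l^{2}$ ($U{\left(l \right)} = l 2 l = 2 l^{2}$)
$G = 28$ ($G = \left(-1\right) 2 \left(-14\right) = \left(-2\right) \left(-14\right) = 28$)
$U{\left(I{\left(4,-2 \right)} \right)} G + z = 2 \cdot 4^{2} \cdot 28 + 42 = 2 \cdot 16 \cdot 28 + 42 = 32 \cdot 28 + 42 = 896 + 42 = 938$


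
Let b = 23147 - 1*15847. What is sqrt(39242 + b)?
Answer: sqrt(46542) ≈ 215.74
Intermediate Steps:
b = 7300 (b = 23147 - 15847 = 7300)
sqrt(39242 + b) = sqrt(39242 + 7300) = sqrt(46542)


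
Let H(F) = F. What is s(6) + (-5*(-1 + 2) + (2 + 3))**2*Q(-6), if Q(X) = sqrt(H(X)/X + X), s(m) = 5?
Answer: 5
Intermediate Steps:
Q(X) = sqrt(1 + X) (Q(X) = sqrt(X/X + X) = sqrt(1 + X))
s(6) + (-5*(-1 + 2) + (2 + 3))**2*Q(-6) = 5 + (-5*(-1 + 2) + (2 + 3))**2*sqrt(1 - 6) = 5 + (-5*1 + 5)**2*sqrt(-5) = 5 + (-5 + 5)**2*(I*sqrt(5)) = 5 + 0**2*(I*sqrt(5)) = 5 + 0*(I*sqrt(5)) = 5 + 0 = 5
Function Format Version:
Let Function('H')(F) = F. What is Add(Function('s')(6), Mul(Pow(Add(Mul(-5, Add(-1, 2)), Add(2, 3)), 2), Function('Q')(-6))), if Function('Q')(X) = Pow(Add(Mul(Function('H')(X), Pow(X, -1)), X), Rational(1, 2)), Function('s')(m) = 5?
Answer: 5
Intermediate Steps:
Function('Q')(X) = Pow(Add(1, X), Rational(1, 2)) (Function('Q')(X) = Pow(Add(Mul(X, Pow(X, -1)), X), Rational(1, 2)) = Pow(Add(1, X), Rational(1, 2)))
Add(Function('s')(6), Mul(Pow(Add(Mul(-5, Add(-1, 2)), Add(2, 3)), 2), Function('Q')(-6))) = Add(5, Mul(Pow(Add(Mul(-5, Add(-1, 2)), Add(2, 3)), 2), Pow(Add(1, -6), Rational(1, 2)))) = Add(5, Mul(Pow(Add(Mul(-5, 1), 5), 2), Pow(-5, Rational(1, 2)))) = Add(5, Mul(Pow(Add(-5, 5), 2), Mul(I, Pow(5, Rational(1, 2))))) = Add(5, Mul(Pow(0, 2), Mul(I, Pow(5, Rational(1, 2))))) = Add(5, Mul(0, Mul(I, Pow(5, Rational(1, 2))))) = Add(5, 0) = 5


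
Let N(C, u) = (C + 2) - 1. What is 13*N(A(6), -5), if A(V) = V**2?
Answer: 481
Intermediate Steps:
N(C, u) = 1 + C (N(C, u) = (2 + C) - 1 = 1 + C)
13*N(A(6), -5) = 13*(1 + 6**2) = 13*(1 + 36) = 13*37 = 481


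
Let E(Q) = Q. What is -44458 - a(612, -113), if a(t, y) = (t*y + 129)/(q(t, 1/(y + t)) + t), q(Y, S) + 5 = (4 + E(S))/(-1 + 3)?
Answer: -26951927668/607783 ≈ -44345.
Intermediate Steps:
q(Y, S) = -3 + S/2 (q(Y, S) = -5 + (4 + S)/(-1 + 3) = -5 + (4 + S)/2 = -5 + (4 + S)*(1/2) = -5 + (2 + S/2) = -3 + S/2)
a(t, y) = (129 + t*y)/(-3 + t + 1/(2*(t + y))) (a(t, y) = (t*y + 129)/((-3 + 1/(2*(y + t))) + t) = (129 + t*y)/((-3 + 1/(2*(t + y))) + t) = (129 + t*y)/(-3 + t + 1/(2*(t + y))))
-44458 - a(612, -113) = -44458 - 2*(129 + 612*(-113))*(612 - 113)/(1 + 2*(-3 + 612)*(612 - 113)) = -44458 - 2*(129 - 69156)*499/(1 + 2*609*499) = -44458 - 2*(-69027)*499/(1 + 607782) = -44458 - 2*(-69027)*499/607783 = -44458 - 1*(-68888946/607783) = -44458 + 68888946/607783 = -26951927668/607783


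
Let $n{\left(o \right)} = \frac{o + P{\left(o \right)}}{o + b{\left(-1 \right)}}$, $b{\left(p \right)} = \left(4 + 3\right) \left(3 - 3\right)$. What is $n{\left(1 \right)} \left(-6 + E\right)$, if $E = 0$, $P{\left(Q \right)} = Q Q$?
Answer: $-12$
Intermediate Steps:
$P{\left(Q \right)} = Q^{2}$
$b{\left(p \right)} = 0$ ($b{\left(p \right)} = 7 \cdot 0 = 0$)
$n{\left(o \right)} = \frac{o + o^{2}}{o}$ ($n{\left(o \right)} = \frac{o + o^{2}}{o + 0} = \frac{o + o^{2}}{o}$)
$n{\left(1 \right)} \left(-6 + E\right) = \left(1 + 1\right) \left(-6 + 0\right) = 2 \left(-6\right) = -12$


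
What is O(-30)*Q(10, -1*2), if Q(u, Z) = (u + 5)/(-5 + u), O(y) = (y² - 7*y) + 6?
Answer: 3348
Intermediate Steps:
O(y) = 6 + y² - 7*y
Q(u, Z) = (5 + u)/(-5 + u)
O(-30)*Q(10, -1*2) = (6 + (-30)² - 7*(-30))*((5 + 10)/(-5 + 10)) = (6 + 900 + 210)*(15/5) = 1116*((⅕)*15) = 1116*3 = 3348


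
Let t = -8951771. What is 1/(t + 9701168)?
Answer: 1/749397 ≈ 1.3344e-6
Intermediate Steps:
1/(t + 9701168) = 1/(-8951771 + 9701168) = 1/749397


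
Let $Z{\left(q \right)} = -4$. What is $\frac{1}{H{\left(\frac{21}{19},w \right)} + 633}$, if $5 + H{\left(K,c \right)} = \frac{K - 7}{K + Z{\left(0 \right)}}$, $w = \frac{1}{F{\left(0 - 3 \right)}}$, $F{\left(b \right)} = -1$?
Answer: $\frac{55}{34652} \approx 0.0015872$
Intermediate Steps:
$w = -1$ ($w = \frac{1}{-1} = -1$)
$H{\left(K,c \right)} = -5 + \frac{-7 + K}{-4 + K}$ ($H{\left(K,c \right)} = -5 + \frac{K - 7}{K - 4} = -5 + \frac{-7 + K}{-4 + K}$)
$\frac{1}{H{\left(\frac{21}{19},w \right)} + 633} = \frac{1}{\frac{13 - 4 \cdot \frac{21}{19}}{-4 + \frac{21}{19}} + 633} = \frac{1}{\frac{13 - 4 \cdot 21 \cdot \frac{1}{19}}{-4 + 21 \cdot \frac{1}{19}} + 633} = \frac{1}{\frac{13 - \frac{84}{19}}{-4 + \frac{21}{19}} + 633} = \frac{1}{\frac{13 - \frac{84}{19}}{- \frac{55}{19}} + 633} = \frac{1}{\left(- \frac{19}{55}\right) \frac{163}{19} + 633} = \frac{1}{- \frac{163}{55} + 633} = \frac{1}{\frac{34652}{55}} = \frac{55}{34652}$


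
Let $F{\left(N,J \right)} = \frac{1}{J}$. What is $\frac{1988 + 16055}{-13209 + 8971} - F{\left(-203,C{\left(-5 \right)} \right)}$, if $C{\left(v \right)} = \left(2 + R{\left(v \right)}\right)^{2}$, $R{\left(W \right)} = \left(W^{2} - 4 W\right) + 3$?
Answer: $- \frac{22555869}{5297500} \approx -4.2578$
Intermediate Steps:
$R{\left(W \right)} = 3 + W^{2} - 4 W$
$C{\left(v \right)} = \left(5 + v^{2} - 4 v\right)^{2}$ ($C{\left(v \right)} = \left(2 + \left(3 + v^{2} - 4 v\right)\right)^{2} = \left(5 + v^{2} - 4 v\right)^{2}$)
$\frac{1988 + 16055}{-13209 + 8971} - F{\left(-203,C{\left(-5 \right)} \right)} = \frac{1988 + 16055}{-13209 + 8971} - \frac{1}{\left(5 + \left(-5\right)^{2} - -20\right)^{2}} = \frac{18043}{-4238} - \frac{1}{\left(5 + 25 + 20\right)^{2}} = 18043 \left(- \frac{1}{4238}\right) - \frac{1}{50^{2}} = - \frac{18043}{4238} - \frac{1}{2500} = - \frac{22555869}{5297500}$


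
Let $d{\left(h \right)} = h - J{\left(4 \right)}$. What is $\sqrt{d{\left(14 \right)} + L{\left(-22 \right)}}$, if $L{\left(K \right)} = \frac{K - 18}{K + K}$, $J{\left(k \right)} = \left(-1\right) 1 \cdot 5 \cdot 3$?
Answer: $\frac{\sqrt{3619}}{11} \approx 5.4689$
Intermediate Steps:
$J{\left(k \right)} = -15$ ($J{\left(k \right)} = \left(-1\right) 5 \cdot 3 = \left(-5\right) 3 = -15$)
$L{\left(K \right)} = \frac{-18 + K}{2 K}$
$d{\left(h \right)} = 15 + h$ ($d{\left(h \right)} = h - -15 = h + 15 = 15 + h$)
$\sqrt{d{\left(14 \right)} + L{\left(-22 \right)}} = \sqrt{\left(15 + 14\right) + \frac{-18 - 22}{2 \left(-22\right)}} = \sqrt{29 + \frac{1}{2} \left(- \frac{1}{22}\right) \left(-40\right)} = \sqrt{29 + \frac{10}{11}} = \sqrt{\frac{329}{11}} = \frac{\sqrt{3619}}{11}$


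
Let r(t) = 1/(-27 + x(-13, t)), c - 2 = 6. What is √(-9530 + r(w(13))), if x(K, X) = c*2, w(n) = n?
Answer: I*√1153141/11 ≈ 97.622*I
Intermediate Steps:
c = 8 (c = 2 + 6 = 8)
x(K, X) = 16 (x(K, X) = 8*2 = 16)
r(t) = -1/11 (r(t) = 1/(-27 + 16) = 1/(-11) = -1/11)
√(-9530 + r(w(13))) = √(-9530 - 1/11) = √(-104831/11) = I*√1153141/11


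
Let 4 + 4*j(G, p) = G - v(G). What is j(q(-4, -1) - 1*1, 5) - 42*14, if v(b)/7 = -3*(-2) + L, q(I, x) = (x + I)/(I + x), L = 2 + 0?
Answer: -603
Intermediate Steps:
L = 2
q(I, x) = 1 (q(I, x) = (I + x)/(I + x) = 1)
v(b) = 56 (v(b) = 7*(-3*(-2) + 2) = 7*(6 + 2) = 7*8 = 56)
j(G, p) = -15 + G/4 (j(G, p) = -1 + (G - 1*56)/4 = -1 + (G - 56)/4 = -1 + (-56 + G)/4 = -1 + (-14 + G/4) = -15 + G/4)
j(q(-4, -1) - 1*1, 5) - 42*14 = (-15 + (1 - 1*1)/4) - 42*14 = (-15 + (1 - 1)/4) - 588 = (-15 + (¼)*0) - 588 = (-15 + 0) - 588 = -15 - 588 = -603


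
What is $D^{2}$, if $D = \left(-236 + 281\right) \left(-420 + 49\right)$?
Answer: $278723025$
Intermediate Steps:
$D = -16695$ ($D = 45 \left(-371\right) = -16695$)
$D^{2} = \left(-16695\right)^{2} = 278723025$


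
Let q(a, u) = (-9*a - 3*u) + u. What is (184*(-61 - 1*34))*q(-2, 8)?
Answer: -34960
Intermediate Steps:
q(a, u) = -9*a - 2*u
(184*(-61 - 1*34))*q(-2, 8) = (184*(-61 - 1*34))*(-9*(-2) - 2*8) = (184*(-61 - 34))*(18 - 16) = (184*(-95))*2 = -17480*2 = -34960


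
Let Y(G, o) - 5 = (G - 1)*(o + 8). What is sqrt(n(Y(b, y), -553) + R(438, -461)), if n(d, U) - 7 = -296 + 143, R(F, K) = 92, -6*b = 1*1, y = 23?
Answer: 3*I*sqrt(6) ≈ 7.3485*I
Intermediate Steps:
b = -1/6 ≈ -0.16667
Y(G, o) = 5 + (-1 + G)*(8 + o) (Y(G, o) = 5 + (G - 1)*(o + 8) = 5 + (-1 + G)*(8 + o))
n(d, U) = -146 (n(d, U) = 7 + (-296 + 143) = 7 - 153 = -146)
sqrt(n(Y(b, y), -553) + R(438, -461)) = sqrt(-146 + 92) = sqrt(-54) = 3*I*sqrt(6)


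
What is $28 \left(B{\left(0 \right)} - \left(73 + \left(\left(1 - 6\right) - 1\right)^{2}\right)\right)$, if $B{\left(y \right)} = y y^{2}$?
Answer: $-3052$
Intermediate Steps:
$B{\left(y \right)} = y^{3}$
$28 \left(B{\left(0 \right)} - \left(73 + \left(\left(1 - 6\right) - 1\right)^{2}\right)\right) = 28 \left(0^{3} - \left(73 + \left(\left(1 - 6\right) - 1\right)^{2}\right)\right) = 28 \left(0 - \left(73 + \left(\left(1 - 6\right) - 1\right)^{2}\right)\right) = 28 \left(0 - \left(73 + \left(-5 - 1\right)^{2}\right)\right) = 28 \left(0 - 109\right) = 28 \left(-109\right) = -3052$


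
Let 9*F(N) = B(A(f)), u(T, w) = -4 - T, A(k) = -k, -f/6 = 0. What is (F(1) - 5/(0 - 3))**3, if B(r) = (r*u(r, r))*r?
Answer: 125/27 ≈ 4.6296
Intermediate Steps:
f = 0 (f = -6*0 = 0)
B(r) = r**2*(-4 - r) (B(r) = (r*(-4 - r))*r = r**2*(-4 - r))
F(N) = 0 (F(N) = ((-1*0)**2*(-4 - (-1)*0))/9 = (0**2*(-4 - 1*0))/9 = (0*(-4 + 0))/9 = (0*(-4))/9 = (1/9)*0 = 0)
(F(1) - 5/(0 - 3))**3 = (0 - 5/(0 - 3))**3 = (0 - 5/(-3))**3 = (0 - 5*(-1/3))**3 = (0 + 5/3)**3 = (5/3)**3 = 125/27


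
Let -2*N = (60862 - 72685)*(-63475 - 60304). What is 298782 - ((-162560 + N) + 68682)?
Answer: 1464224437/2 ≈ 7.3211e+8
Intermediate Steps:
N = -1463439117/2 (N = -(60862 - 72685)*(-63475 - 60304)/2 = -(-11823)*(-123779)/2 = -1/2*1463439117 = -1463439117/2 ≈ -7.3172e+8)
298782 - ((-162560 + N) + 68682) = 298782 - ((-162560 - 1463439117/2) + 68682) = 298782 - (-1463764237/2 + 68682) = 298782 - 1*(-1463626873/2) = 298782 + 1463626873/2 = 1464224437/2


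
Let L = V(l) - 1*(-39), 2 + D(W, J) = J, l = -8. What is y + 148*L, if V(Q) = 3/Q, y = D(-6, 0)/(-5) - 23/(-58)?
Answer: 829008/145 ≈ 5717.3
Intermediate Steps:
D(W, J) = -2 + J
y = 231/290 (y = (-2 + 0)/(-5) - 23/(-58) = -2*(-⅕) - 23*(-1/58) = ⅖ + 23/58 = 231/290 ≈ 0.79655)
L = 309/8 (L = 3/(-8) - 1*(-39) = 3*(-⅛) + 39 = -3/8 + 39 = 309/8 ≈ 38.625)
y + 148*L = 231/290 + 148*(309/8) = 231/290 + 11433/2 = 829008/145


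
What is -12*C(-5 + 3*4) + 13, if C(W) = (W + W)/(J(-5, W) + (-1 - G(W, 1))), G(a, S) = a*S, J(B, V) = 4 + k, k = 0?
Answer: 55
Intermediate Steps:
J(B, V) = 4 (J(B, V) = 4 + 0 = 4)
G(a, S) = S*a
C(W) = 2*W/(3 - W) (C(W) = (W + W)/(4 + (-1 - W)) = (2*W)/(4 + (-1 - W)) = (2*W)/(3 - W) = 2*W/(3 - W))
-12*C(-5 + 3*4) + 13 = -(-24)*(-5 + 3*4)/(-3 + (-5 + 3*4)) + 13 = -(-24)*(-5 + 12)/(-3 + (-5 + 12)) + 13 = -(-24)*7/(-3 + 7) + 13 = -(-24)*7/4 + 13 = -12*(-7/2) + 13 = 42 + 13 = 55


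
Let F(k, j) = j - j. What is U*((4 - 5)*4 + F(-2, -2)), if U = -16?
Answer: 64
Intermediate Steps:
F(k, j) = 0
U*((4 - 5)*4 + F(-2, -2)) = -16*((4 - 5)*4 + 0) = -16*(-1*4 + 0) = -16*(-4 + 0) = -16*(-4) = 64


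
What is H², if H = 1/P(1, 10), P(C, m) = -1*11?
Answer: 1/121 ≈ 0.0082645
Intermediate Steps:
P(C, m) = -11
H = -1/11 (H = 1/(-11) = -1/11 ≈ -0.090909)
H² = (-1/11)² = 1/121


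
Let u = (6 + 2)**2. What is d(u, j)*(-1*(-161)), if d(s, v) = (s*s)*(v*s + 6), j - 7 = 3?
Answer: 426008576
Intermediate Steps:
j = 10 (j = 7 + 3 = 10)
u = 64 (u = 8**2 = 64)
d(s, v) = s**2*(6 + s*v) (d(s, v) = s**2*(s*v + 6) = s**2*(6 + s*v))
d(u, j)*(-1*(-161)) = (64**2*(6 + 64*10))*(-1*(-161)) = (4096*(6 + 640))*161 = (4096*646)*161 = 2646016*161 = 426008576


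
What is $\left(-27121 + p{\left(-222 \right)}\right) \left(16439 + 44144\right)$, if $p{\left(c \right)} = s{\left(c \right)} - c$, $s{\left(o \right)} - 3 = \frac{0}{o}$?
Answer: $-1629440368$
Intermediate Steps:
$s{\left(o \right)} = 3$ ($s{\left(o \right)} = 3 + \frac{0}{o} = 3 + 0 = 3$)
$p{\left(c \right)} = 3 - c$
$\left(-27121 + p{\left(-222 \right)}\right) \left(16439 + 44144\right) = \left(-27121 + \left(3 - -222\right)\right) \left(16439 + 44144\right) = \left(-27121 + \left(3 + 222\right)\right) 60583 = \left(-27121 + 225\right) 60583 = \left(-26896\right) 60583 = -1629440368$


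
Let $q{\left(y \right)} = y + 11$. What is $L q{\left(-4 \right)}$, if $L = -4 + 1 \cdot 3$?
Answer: $-7$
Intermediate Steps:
$q{\left(y \right)} = 11 + y$
$L = -1$ ($L = -4 + 3 = -1$)
$L q{\left(-4 \right)} = - (11 - 4) = \left(-1\right) 7 = -7$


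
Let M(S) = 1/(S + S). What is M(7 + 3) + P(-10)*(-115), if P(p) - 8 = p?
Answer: 4601/20 ≈ 230.05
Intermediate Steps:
P(p) = 8 + p
M(S) = 1/(2*S)
M(7 + 3) + P(-10)*(-115) = 1/(2*(7 + 3)) + (8 - 10)*(-115) = (½)/10 - 2*(-115) = (½)*(⅒) + 230 = 1/20 + 230 = 4601/20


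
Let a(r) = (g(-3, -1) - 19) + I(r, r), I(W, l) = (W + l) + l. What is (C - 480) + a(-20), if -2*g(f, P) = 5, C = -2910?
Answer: -6943/2 ≈ -3471.5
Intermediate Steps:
I(W, l) = W + 2*l
g(f, P) = -5/2 (g(f, P) = -½*5 = -5/2)
a(r) = -43/2 + 3*r (a(r) = (-5/2 - 19) + (r + 2*r) = -43/2 + 3*r)
(C - 480) + a(-20) = (-2910 - 480) + (-43/2 + 3*(-20)) = -3390 + (-43/2 - 60) = -3390 - 163/2 = -6943/2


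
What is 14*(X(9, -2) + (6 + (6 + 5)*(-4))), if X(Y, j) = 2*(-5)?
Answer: -672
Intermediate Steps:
X(Y, j) = -10
14*(X(9, -2) + (6 + (6 + 5)*(-4))) = 14*(-10 + (6 + (6 + 5)*(-4))) = 14*(-10 + (6 + 11*(-4))) = 14*(-10 + (6 - 44)) = 14*(-10 - 38) = 14*(-48) = -672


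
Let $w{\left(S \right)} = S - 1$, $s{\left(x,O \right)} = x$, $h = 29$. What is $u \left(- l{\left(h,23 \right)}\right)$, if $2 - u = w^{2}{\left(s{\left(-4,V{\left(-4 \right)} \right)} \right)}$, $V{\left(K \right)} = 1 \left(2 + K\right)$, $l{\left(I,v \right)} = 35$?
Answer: $805$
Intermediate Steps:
$V{\left(K \right)} = 2 + K$
$w{\left(S \right)} = -1 + S$
$u = -23$ ($u = 2 - \left(-1 - 4\right)^{2} = 2 - \left(-5\right)^{2} = 2 - 25 = -23$)
$u \left(- l{\left(h,23 \right)}\right) = - 23 \left(\left(-1\right) 35\right) = \left(-23\right) \left(-35\right) = 805$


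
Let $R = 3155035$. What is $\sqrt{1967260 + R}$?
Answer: $\sqrt{5122295} \approx 2263.3$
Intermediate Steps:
$\sqrt{1967260 + R} = \sqrt{1967260 + 3155035} = \sqrt{5122295}$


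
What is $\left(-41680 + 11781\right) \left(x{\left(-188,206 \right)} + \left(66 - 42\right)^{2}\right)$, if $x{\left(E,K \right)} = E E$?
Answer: $-1073972080$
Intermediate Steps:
$x{\left(E,K \right)} = E^{2}$
$\left(-41680 + 11781\right) \left(x{\left(-188,206 \right)} + \left(66 - 42\right)^{2}\right) = \left(-41680 + 11781\right) \left(\left(-188\right)^{2} + \left(66 - 42\right)^{2}\right) = - 29899 \left(35344 + 24^{2}\right) = - 29899 \left(35344 + 576\right) = \left(-29899\right) 35920 = -1073972080$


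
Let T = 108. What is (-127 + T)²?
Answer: 361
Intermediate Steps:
(-127 + T)² = (-127 + 108)² = (-19)² = 361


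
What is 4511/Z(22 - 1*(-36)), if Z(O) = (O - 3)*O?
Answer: 4511/3190 ≈ 1.4141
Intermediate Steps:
Z(O) = O*(-3 + O) (Z(O) = (-3 + O)*O = O*(-3 + O))
4511/Z(22 - 1*(-36)) = 4511/(((22 - 1*(-36))*(-3 + (22 - 1*(-36))))) = 4511/(((22 + 36)*(-3 + (22 + 36)))) = 4511/((58*(-3 + 58))) = 4511/((58*55)) = 4511/3190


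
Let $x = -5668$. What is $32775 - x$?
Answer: $38443$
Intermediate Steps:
$32775 - x = 32775 - -5668 = 32775 + 5668 = 38443$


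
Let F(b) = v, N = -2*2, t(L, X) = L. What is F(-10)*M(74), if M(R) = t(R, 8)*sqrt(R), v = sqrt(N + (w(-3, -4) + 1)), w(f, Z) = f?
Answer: 148*I*sqrt(111) ≈ 1559.3*I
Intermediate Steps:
N = -4
v = I*sqrt(6) (v = sqrt(-4 + (-3 + 1)) = sqrt(-4 - 2) = sqrt(-6) = I*sqrt(6) ≈ 2.4495*I)
M(R) = R**(3/2) (M(R) = R*sqrt(R) = R**(3/2))
F(b) = I*sqrt(6)
F(-10)*M(74) = (I*sqrt(6))*74**(3/2) = (I*sqrt(6))*(74*sqrt(74)) = 148*I*sqrt(111)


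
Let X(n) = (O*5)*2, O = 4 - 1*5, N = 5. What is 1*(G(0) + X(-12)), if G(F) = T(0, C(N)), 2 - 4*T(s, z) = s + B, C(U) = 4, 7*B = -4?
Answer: -131/14 ≈ -9.3571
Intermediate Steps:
B = -4/7 (B = (⅐)*(-4) = -4/7 ≈ -0.57143)
O = -1 (O = 4 - 5 = -1)
T(s, z) = 9/14 - s/4 (T(s, z) = ½ - (s - 4/7)/4 = ½ - (-4/7 + s)/4 = ½ + (⅐ - s/4) = 9/14 - s/4)
X(n) = -10 (X(n) = -1*5*2 = -5*2 = -10)
G(F) = 9/14 (G(F) = 9/14 - ¼*0 = 9/14 + 0 = 9/14)
1*(G(0) + X(-12)) = 1*(9/14 - 10) = 1*(-131/14) = -131/14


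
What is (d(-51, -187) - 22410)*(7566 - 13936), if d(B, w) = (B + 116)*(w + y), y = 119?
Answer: 170907100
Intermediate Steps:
d(B, w) = (116 + B)*(119 + w) (d(B, w) = (B + 116)*(w + 119) = (116 + B)*(119 + w))
(d(-51, -187) - 22410)*(7566 - 13936) = ((13804 + 116*(-187) + 119*(-51) - 51*(-187)) - 22410)*(7566 - 13936) = ((13804 - 21692 - 6069 + 9537) - 22410)*(-6370) = (-4420 - 22410)*(-6370) = -26830*(-6370) = 170907100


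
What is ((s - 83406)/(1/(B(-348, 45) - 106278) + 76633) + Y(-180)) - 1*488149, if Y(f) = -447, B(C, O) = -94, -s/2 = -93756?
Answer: -1327610251566556/2717201825 ≈ -4.8859e+5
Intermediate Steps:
s = 187512 (s = -2*(-93756) = 187512)
((s - 83406)/(1/(B(-348, 45) - 106278) + 76633) + Y(-180)) - 1*488149 = ((187512 - 83406)/(1/(-94 - 106278) + 76633) - 447) - 1*488149 = (104106/(1/(-106372) + 76633) - 447) - 488149 = (104106/(-1/106372 + 76633) - 447) - 488149 = (104106/(8151605475/106372) - 447) - 488149 = (104106*(106372/8151605475) - 447) - 488149 = (3691321144/2717201825 - 447) - 488149 = -1210897894631/2717201825 - 488149 = -1327610251566556/2717201825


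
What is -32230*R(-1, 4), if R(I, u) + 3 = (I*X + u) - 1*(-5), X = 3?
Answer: -96690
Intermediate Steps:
R(I, u) = 2 + u + 3*I (R(I, u) = -3 + ((I*3 + u) - 1*(-5)) = -3 + ((3*I + u) + 5) = -3 + ((u + 3*I) + 5) = -3 + (5 + u + 3*I) = 2 + u + 3*I)
-32230*R(-1, 4) = -32230*(2 + 4 + 3*(-1)) = -32230*(2 + 4 - 3) = -32230*3 = -96690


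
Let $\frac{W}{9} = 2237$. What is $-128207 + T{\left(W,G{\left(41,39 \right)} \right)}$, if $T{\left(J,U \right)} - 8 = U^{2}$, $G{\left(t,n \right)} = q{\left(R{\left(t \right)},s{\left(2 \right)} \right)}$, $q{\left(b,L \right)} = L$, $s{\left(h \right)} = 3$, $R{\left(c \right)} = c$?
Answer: $-128190$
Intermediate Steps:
$W = 20133$ ($W = 9 \cdot 2237 = 20133$)
$G{\left(t,n \right)} = 3$
$T{\left(J,U \right)} = 8 + U^{2}$
$-128207 + T{\left(W,G{\left(41,39 \right)} \right)} = -128207 + \left(8 + 3^{2}\right) = -128207 + \left(8 + 9\right) = -128207 + 17 = -128190$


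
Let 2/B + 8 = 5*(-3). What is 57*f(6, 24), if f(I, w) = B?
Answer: -114/23 ≈ -4.9565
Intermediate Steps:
B = -2/23 (B = 2/(-8 + 5*(-3)) = 2/(-8 - 15) = 2/(-23) = 2*(-1/23) = -2/23 ≈ -0.086957)
f(I, w) = -2/23
57*f(6, 24) = 57*(-2/23) = -114/23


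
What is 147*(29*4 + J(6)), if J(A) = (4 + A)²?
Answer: 31752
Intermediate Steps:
147*(29*4 + J(6)) = 147*(29*4 + (4 + 6)²) = 147*(116 + 10²) = 147*(116 + 100) = 147*216 = 31752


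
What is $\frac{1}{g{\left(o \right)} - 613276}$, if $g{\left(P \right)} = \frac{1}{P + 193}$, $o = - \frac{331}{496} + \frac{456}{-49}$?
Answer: $- \frac{4448277}{2728021501148} \approx -1.6306 \cdot 10^{-6}$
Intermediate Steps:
$o = - \frac{242395}{24304}$ ($o = \left(-331\right) \frac{1}{496} + 456 \left(- \frac{1}{49}\right) = - \frac{331}{496} - \frac{456}{49} = - \frac{242395}{24304} \approx -9.9735$)
$g{\left(P \right)} = \frac{1}{193 + P}$
$\frac{1}{g{\left(o \right)} - 613276} = \frac{1}{\frac{1}{193 - \frac{242395}{24304}} - 613276} = \frac{1}{\frac{1}{\frac{4448277}{24304}} - 613276} = \frac{1}{\frac{24304}{4448277} - 613276} = \frac{1}{- \frac{2728021501148}{4448277}} = - \frac{4448277}{2728021501148}$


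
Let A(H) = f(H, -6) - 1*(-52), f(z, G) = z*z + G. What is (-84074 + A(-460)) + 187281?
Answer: 314853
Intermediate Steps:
f(z, G) = G + z² (f(z, G) = z² + G = G + z²)
A(H) = 46 + H² (A(H) = (-6 + H²) - 1*(-52) = (-6 + H²) + 52 = 46 + H²)
(-84074 + A(-460)) + 187281 = (-84074 + (46 + (-460)²)) + 187281 = (-84074 + (46 + 211600)) + 187281 = (-84074 + 211646) + 187281 = 127572 + 187281 = 314853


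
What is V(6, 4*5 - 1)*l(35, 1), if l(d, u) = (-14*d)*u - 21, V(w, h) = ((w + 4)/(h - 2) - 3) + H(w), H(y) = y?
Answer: -31171/17 ≈ -1833.6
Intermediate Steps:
V(w, h) = -3 + w + (4 + w)/(-2 + h) (V(w, h) = ((w + 4)/(h - 2) - 3) + w = ((4 + w)/(-2 + h) - 3) + w = (-3 + (4 + w)/(-2 + h)) + w = -3 + w + (4 + w)/(-2 + h))
l(d, u) = -21 - 14*d*u (l(d, u) = -14*d*u - 21 = -21 - 14*d*u)
V(6, 4*5 - 1)*l(35, 1) = ((10 - 1*6 - 3*(4*5 - 1) + (4*5 - 1)*6)/(-2 + (4*5 - 1)))*(-21 - 14*35*1) = ((10 - 6 - 3*(20 - 1) + (20 - 1)*6)/(-2 + (20 - 1)))*(-21 - 490) = ((10 - 6 - 3*19 + 19*6)/(-2 + 19))*(-511) = ((10 - 6 - 57 + 114)/17)*(-511) = ((1/17)*61)*(-511) = (61/17)*(-511) = -31171/17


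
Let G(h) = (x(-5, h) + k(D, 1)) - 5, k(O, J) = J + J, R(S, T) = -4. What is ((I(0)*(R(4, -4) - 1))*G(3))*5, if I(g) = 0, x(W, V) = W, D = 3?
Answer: 0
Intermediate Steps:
k(O, J) = 2*J
G(h) = -8 (G(h) = (-5 + 2*1) - 5 = (-5 + 2) - 5 = -3 - 5 = -8)
((I(0)*(R(4, -4) - 1))*G(3))*5 = ((0*(-4 - 1))*(-8))*5 = ((0*(-5))*(-8))*5 = (0*(-8))*5 = 0*5 = 0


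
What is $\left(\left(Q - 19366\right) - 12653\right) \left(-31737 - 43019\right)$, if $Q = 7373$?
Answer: $1842436376$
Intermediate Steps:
$\left(\left(Q - 19366\right) - 12653\right) \left(-31737 - 43019\right) = \left(\left(7373 - 19366\right) - 12653\right) \left(-31737 - 43019\right) = \left(-11993 - 12653\right) \left(-74756\right) = \left(-24646\right) \left(-74756\right) = 1842436376$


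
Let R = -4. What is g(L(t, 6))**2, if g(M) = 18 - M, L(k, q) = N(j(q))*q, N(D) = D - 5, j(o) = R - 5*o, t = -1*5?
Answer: 63504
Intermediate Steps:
t = -5
j(o) = -4 - 5*o
N(D) = -5 + D
L(k, q) = q*(-9 - 5*q) (L(k, q) = (-5 + (-4 - 5*q))*q = (-9 - 5*q)*q = q*(-9 - 5*q))
g(L(t, 6))**2 = (18 - (-1)*6*(9 + 5*6))**2 = (18 - (-1)*6*(9 + 30))**2 = (18 - (-1)*6*39)**2 = (18 - 1*(-234))**2 = (18 + 234)**2 = 252**2 = 63504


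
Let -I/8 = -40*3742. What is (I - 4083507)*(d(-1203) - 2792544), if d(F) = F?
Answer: 8062941023049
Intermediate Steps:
I = 1197440 (I = -(-320)*3742 = -8*(-149680) = 1197440)
(I - 4083507)*(d(-1203) - 2792544) = (1197440 - 4083507)*(-1203 - 2792544) = -2886067*(-2793747) = 8062941023049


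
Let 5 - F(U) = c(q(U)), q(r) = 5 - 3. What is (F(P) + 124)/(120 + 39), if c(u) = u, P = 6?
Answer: 127/159 ≈ 0.79874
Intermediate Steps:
q(r) = 2
F(U) = 3 (F(U) = 5 - 1*2 = 5 - 2 = 3)
(F(P) + 124)/(120 + 39) = (3 + 124)/(120 + 39) = 127/159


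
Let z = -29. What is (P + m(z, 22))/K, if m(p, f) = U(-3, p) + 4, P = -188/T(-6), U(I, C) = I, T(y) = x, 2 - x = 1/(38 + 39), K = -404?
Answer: 14323/61812 ≈ 0.23172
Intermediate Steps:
x = 153/77 (x = 2 - 1/(38 + 39) = 2 - 1/77 = 153/77 ≈ 1.9870)
T(y) = 153/77
P = -14476/153 (P = -188/153/77 = -188*77/153 = -14476/153 ≈ -94.614)
m(p, f) = 1 (m(p, f) = -3 + 4 = 1)
(P + m(z, 22))/K = (-14476/153 + 1)/(-404) = -1/404*(-14323/153) = 14323/61812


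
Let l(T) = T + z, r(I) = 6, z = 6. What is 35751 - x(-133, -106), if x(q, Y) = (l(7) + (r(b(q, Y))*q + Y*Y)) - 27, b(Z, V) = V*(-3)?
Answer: 25327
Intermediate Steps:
b(Z, V) = -3*V
l(T) = 6 + T (l(T) = T + 6 = 6 + T)
x(q, Y) = -14 + Y² + 6*q (x(q, Y) = ((6 + 7) + (6*q + Y*Y)) - 27 = (13 + (6*q + Y²)) - 27 = (13 + (Y² + 6*q)) - 27 = (13 + Y² + 6*q) - 27 = -14 + Y² + 6*q)
35751 - x(-133, -106) = 35751 - (-14 + (-106)² + 6*(-133)) = 35751 - (-14 + 11236 - 798) = 35751 - 1*10424 = 35751 - 10424 = 25327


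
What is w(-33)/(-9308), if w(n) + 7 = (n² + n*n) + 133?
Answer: -576/2327 ≈ -0.24753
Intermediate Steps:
w(n) = 126 + 2*n² (w(n) = -7 + ((n² + n*n) + 133) = -7 + ((n² + n²) + 133) = -7 + (2*n² + 133) = -7 + (133 + 2*n²) = 126 + 2*n²)
w(-33)/(-9308) = (126 + 2*(-33)²)/(-9308) = (126 + 2*1089)*(-1/9308) = (126 + 2178)*(-1/9308) = 2304*(-1/9308) = -576/2327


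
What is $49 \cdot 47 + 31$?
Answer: $2334$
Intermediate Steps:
$49 \cdot 47 + 31 = 2303 + 31 = 2334$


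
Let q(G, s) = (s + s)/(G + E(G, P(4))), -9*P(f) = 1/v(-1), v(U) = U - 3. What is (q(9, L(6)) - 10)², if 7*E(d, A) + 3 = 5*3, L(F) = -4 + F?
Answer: 521284/5625 ≈ 92.673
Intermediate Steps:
v(U) = -3 + U
P(f) = 1/36 (P(f) = -1/(9*(-3 - 1)) = -⅑/(-4) = -⅑*(-¼) = 1/36)
E(d, A) = 12/7 (E(d, A) = -3/7 + (5*3)/7 = -3/7 + (⅐)*15 = -3/7 + 15/7 = 12/7)
q(G, s) = 2*s/(12/7 + G) (q(G, s) = (s + s)/(G + 12/7) = (2*s)/(12/7 + G) = 2*s/(12/7 + G))
(q(9, L(6)) - 10)² = (14*(-4 + 6)/(12 + 7*9) - 10)² = (14*2/(12 + 63) - 10)² = (14*2/75 - 10)² = (14*2*(1/75) - 10)² = (28/75 - 10)² = (-722/75)² = 521284/5625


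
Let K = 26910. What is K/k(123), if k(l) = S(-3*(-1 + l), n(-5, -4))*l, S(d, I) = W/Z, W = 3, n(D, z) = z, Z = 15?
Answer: 44850/41 ≈ 1093.9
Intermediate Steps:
S(d, I) = 1/5 (S(d, I) = 3/15 = 3*(1/15) = 1/5)
k(l) = l/5
K/k(123) = 26910/(((1/5)*123)) = 26910/(123/5) = 26910*(5/123) = 44850/41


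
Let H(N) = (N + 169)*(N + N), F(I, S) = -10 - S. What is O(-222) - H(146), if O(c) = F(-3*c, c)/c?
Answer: -10209886/111 ≈ -91981.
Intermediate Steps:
O(c) = (-10 - c)/c
H(N) = 2*N*(169 + N) (H(N) = (169 + N)*(2*N) = 2*N*(169 + N))
O(-222) - H(146) = (-10 - 1*(-222))/(-222) - 2*146*(169 + 146) = -(-10 + 222)/222 - 2*146*315 = -1/222*212 - 1*91980 = -106/111 - 91980 = -10209886/111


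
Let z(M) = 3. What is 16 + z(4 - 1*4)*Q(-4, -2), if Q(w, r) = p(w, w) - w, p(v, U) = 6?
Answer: 46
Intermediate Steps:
Q(w, r) = 6 - w
16 + z(4 - 1*4)*Q(-4, -2) = 16 + 3*(6 - 1*(-4)) = 16 + 3*(6 + 4) = 16 + 3*10 = 16 + 30 = 46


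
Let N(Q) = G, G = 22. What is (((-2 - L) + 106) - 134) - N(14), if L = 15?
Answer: -67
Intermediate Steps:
N(Q) = 22
(((-2 - L) + 106) - 134) - N(14) = (((-2 - 1*15) + 106) - 134) - 1*22 = (((-2 - 15) + 106) - 134) - 22 = ((-17 + 106) - 134) - 22 = (89 - 134) - 22 = -45 - 22 = -67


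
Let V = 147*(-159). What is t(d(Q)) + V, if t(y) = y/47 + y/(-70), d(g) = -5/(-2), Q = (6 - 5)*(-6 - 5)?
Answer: -30758845/1316 ≈ -23373.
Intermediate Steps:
Q = -11 (Q = 1*(-11) = -11)
d(g) = 5/2 (d(g) = -5*(-½) = 5/2)
V = -23373
t(y) = 23*y/3290 (t(y) = y*(1/47) + y*(-1/70) = y/47 - y/70 = 23*y/3290)
t(d(Q)) + V = (23/3290)*(5/2) - 23373 = 23/1316 - 23373 = -30758845/1316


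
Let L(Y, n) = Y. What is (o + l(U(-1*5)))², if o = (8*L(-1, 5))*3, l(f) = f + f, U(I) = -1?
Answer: 676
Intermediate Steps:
l(f) = 2*f
o = -24 (o = (8*(-1))*3 = -8*3 = -24)
(o + l(U(-1*5)))² = (-24 + 2*(-1))² = (-24 - 2)² = (-26)² = 676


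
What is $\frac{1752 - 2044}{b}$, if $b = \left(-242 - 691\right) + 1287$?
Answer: $- \frac{146}{177} \approx -0.82486$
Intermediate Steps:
$b = 354$ ($b = -933 + 1287 = 354$)
$\frac{1752 - 2044}{b} = \frac{1752 - 2044}{354} = \left(1752 - 2044\right) \frac{1}{354} = \left(-292\right) \frac{1}{354} = - \frac{146}{177}$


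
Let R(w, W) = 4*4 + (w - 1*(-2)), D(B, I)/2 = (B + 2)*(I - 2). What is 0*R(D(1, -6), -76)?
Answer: 0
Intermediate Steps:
D(B, I) = 2*(-2 + I)*(2 + B) (D(B, I) = 2*((B + 2)*(I - 2)) = 2*((2 + B)*(-2 + I)) = 2*((-2 + I)*(2 + B)) = 2*(-2 + I)*(2 + B))
R(w, W) = 18 + w (R(w, W) = 16 + (w + 2) = 16 + (2 + w) = 18 + w)
0*R(D(1, -6), -76) = 0*(18 + (-8 - 4*1 + 4*(-6) + 2*1*(-6))) = 0*(18 + (-8 - 4 - 24 - 12)) = 0*(18 - 48) = 0*(-30) = 0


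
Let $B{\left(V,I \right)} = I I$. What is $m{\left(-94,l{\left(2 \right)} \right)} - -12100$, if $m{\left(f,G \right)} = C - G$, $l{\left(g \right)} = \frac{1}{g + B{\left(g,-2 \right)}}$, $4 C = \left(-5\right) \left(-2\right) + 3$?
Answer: $\frac{145237}{12} \approx 12103.0$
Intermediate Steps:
$B{\left(V,I \right)} = I^{2}$
$C = \frac{13}{4}$ ($C = \frac{\left(-5\right) \left(-2\right) + 3}{4} = \frac{10 + 3}{4} = \frac{1}{4} \cdot 13 = \frac{13}{4} \approx 3.25$)
$l{\left(g \right)} = \frac{1}{4 + g}$ ($l{\left(g \right)} = \frac{1}{g + \left(-2\right)^{2}} = \frac{1}{g + 4} = \frac{1}{4 + g}$)
$m{\left(f,G \right)} = \frac{13}{4} - G$
$m{\left(-94,l{\left(2 \right)} \right)} - -12100 = \left(\frac{13}{4} - \frac{1}{4 + 2}\right) - -12100 = \left(\frac{13}{4} - \frac{1}{6}\right) + 12100 = \frac{37}{12} + 12100 = \frac{145237}{12}$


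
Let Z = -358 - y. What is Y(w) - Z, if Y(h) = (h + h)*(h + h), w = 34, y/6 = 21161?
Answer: 131948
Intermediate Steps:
y = 126966 (y = 6*21161 = 126966)
Y(h) = 4*h**2 (Y(h) = (2*h)*(2*h) = 4*h**2)
Z = -127324 (Z = -358 - 1*126966 = -358 - 126966 = -127324)
Y(w) - Z = 4*34**2 - 1*(-127324) = 4*1156 + 127324 = 4624 + 127324 = 131948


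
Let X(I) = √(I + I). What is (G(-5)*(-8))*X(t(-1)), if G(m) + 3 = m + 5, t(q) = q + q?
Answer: 48*I ≈ 48.0*I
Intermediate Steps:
t(q) = 2*q
X(I) = √2*√I (X(I) = √(2*I) = √2*√I)
G(m) = 2 + m (G(m) = -3 + (m + 5) = -3 + (5 + m) = 2 + m)
(G(-5)*(-8))*X(t(-1)) = ((2 - 5)*(-8))*(√2*√(2*(-1))) = (-3*(-8))*(√2*√(-2)) = 24*(√2*(I*√2)) = 24*(2*I) = 48*I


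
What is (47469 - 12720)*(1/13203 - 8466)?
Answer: -47952160113/163 ≈ -2.9418e+8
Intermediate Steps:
(47469 - 12720)*(1/13203 - 8466) = 34749*(1/13203 - 8466) = 34749*(-111776597/13203) = -47952160113/163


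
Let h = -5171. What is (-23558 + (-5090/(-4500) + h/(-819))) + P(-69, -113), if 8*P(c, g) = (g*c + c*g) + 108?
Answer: -589347079/27300 ≈ -21588.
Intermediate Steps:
P(c, g) = 27/2 + c*g/4 (P(c, g) = ((g*c + c*g) + 108)/8 = ((c*g + c*g) + 108)/8 = (2*c*g + 108)/8 = (108 + 2*c*g)/8 = 27/2 + c*g/4)
(-23558 + (-5090/(-4500) + h/(-819))) + P(-69, -113) = (-23558 + (-5090/(-4500) - 5171/(-819))) + (27/2 + (¼)*(-69)*(-113)) = (-23558 + (-5090*(-1/4500) - 5171*(-1/819))) + (27/2 + 7797/4) = (-23558 + (509/450 + 5171/819)) + 7851/4 = (-23558 + 101623/13650) + 7851/4 = -321465077/13650 + 7851/4 = -589347079/27300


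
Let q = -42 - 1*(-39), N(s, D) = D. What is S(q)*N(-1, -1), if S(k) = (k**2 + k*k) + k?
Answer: -15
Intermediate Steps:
q = -3 (q = -42 + 39 = -3)
S(k) = k + 2*k**2 (S(k) = (k**2 + k**2) + k = 2*k**2 + k = k + 2*k**2)
S(q)*N(-1, -1) = -3*(1 + 2*(-3))*(-1) = -3*(1 - 6)*(-1) = -3*(-5)*(-1) = 15*(-1) = -15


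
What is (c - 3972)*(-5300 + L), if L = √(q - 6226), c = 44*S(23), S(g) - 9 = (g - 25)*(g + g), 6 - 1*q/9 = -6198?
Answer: 40407200 - 83864*√410 ≈ 3.8709e+7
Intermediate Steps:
q = 55836 (q = 54 - 9*(-6198) = 54 + 55782 = 55836)
S(g) = 9 + 2*g*(-25 + g) (S(g) = 9 + (g - 25)*(g + g) = 9 + (-25 + g)*(2*g) = 9 + 2*g*(-25 + g))
c = -3652 (c = 44*(9 - 50*23 + 2*23²) = 44*(9 - 1150 + 2*529) = 44*(9 - 1150 + 1058) = 44*(-83) = -3652)
L = 11*√410 (L = √(55836 - 6226) = √49610 = 11*√410 ≈ 222.73)
(c - 3972)*(-5300 + L) = (-3652 - 3972)*(-5300 + 11*√410) = -7624*(-5300 + 11*√410) = 40407200 - 83864*√410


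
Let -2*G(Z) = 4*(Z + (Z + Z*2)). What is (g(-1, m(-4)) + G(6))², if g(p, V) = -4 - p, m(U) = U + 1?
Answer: 2601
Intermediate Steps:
m(U) = 1 + U
G(Z) = -8*Z (G(Z) = -2*(Z + (Z + Z*2)) = -2*(Z + (Z + 2*Z)) = -2*(Z + 3*Z) = -2*4*Z = -8*Z)
(g(-1, m(-4)) + G(6))² = ((-4 - 1*(-1)) - 8*6)² = ((-4 + 1) - 48)² = (-3 - 48)² = (-51)² = 2601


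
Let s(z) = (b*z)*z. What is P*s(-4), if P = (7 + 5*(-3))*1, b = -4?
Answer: 512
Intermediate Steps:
s(z) = -4*z**2 (s(z) = (-4*z)*z = -4*z**2)
P = -8 (P = (7 - 15)*1 = -8*1 = -8)
P*s(-4) = -(-32)*(-4)**2 = -(-32)*16 = -8*(-64) = 512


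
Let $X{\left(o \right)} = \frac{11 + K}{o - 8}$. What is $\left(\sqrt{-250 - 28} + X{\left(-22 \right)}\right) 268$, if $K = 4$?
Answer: $-134 + 268 i \sqrt{278} \approx -134.0 + 4468.5 i$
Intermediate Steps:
$X{\left(o \right)} = \frac{15}{-8 + o}$ ($X{\left(o \right)} = \frac{11 + 4}{o - 8} = \frac{15}{-8 + o}$)
$\left(\sqrt{-250 - 28} + X{\left(-22 \right)}\right) 268 = \left(\sqrt{-250 - 28} + \frac{15}{-8 - 22}\right) 268 = \left(\sqrt{-278} + \frac{15}{-30}\right) 268 = \left(i \sqrt{278} + 15 \left(- \frac{1}{30}\right)\right) 268 = \left(i \sqrt{278} - \frac{1}{2}\right) 268 = \left(- \frac{1}{2} + i \sqrt{278}\right) 268 = -134 + 268 i \sqrt{278}$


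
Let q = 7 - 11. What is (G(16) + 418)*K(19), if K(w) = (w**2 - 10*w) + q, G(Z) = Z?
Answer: 72478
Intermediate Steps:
q = -4
K(w) = -4 + w**2 - 10*w (K(w) = (w**2 - 10*w) - 4 = -4 + w**2 - 10*w)
(G(16) + 418)*K(19) = (16 + 418)*(-4 + 19**2 - 10*19) = 434*(-4 + 361 - 190) = 434*167 = 72478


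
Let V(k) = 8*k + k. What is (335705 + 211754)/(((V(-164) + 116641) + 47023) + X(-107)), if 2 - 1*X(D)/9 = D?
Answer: 547459/163169 ≈ 3.3552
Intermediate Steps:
V(k) = 9*k
X(D) = 18 - 9*D
(335705 + 211754)/(((V(-164) + 116641) + 47023) + X(-107)) = (335705 + 211754)/(((9*(-164) + 116641) + 47023) + (18 - 9*(-107))) = 547459/(((-1476 + 116641) + 47023) + (18 + 963)) = 547459/((115165 + 47023) + 981) = 547459/(162188 + 981) = 547459/163169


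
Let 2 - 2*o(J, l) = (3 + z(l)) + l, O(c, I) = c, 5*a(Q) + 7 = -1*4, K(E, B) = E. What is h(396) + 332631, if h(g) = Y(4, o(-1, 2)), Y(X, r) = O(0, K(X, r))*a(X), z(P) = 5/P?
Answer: 332631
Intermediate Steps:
a(Q) = -11/5 (a(Q) = -7/5 + (-1*4)/5 = -7/5 + (1/5)*(-4) = -7/5 - 4/5 = -11/5)
o(J, l) = -1/2 - 5/(2*l) - l/2 (o(J, l) = 1 - ((3 + 5/l) + l)/2 = 1 - (3 + l + 5/l)/2 = 1 + (-3/2 - 5/(2*l) - l/2) = -1/2 - 5/(2*l) - l/2)
Y(X, r) = 0 (Y(X, r) = 0*(-11/5) = 0)
h(g) = 0
h(396) + 332631 = 0 + 332631 = 332631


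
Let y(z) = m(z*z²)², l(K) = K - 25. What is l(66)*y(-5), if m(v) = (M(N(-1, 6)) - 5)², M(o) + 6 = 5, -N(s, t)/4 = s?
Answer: 53136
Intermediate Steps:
N(s, t) = -4*s
M(o) = -1 (M(o) = -6 + 5 = -1)
m(v) = 36 (m(v) = (-1 - 5)² = (-6)² = 36)
l(K) = -25 + K
y(z) = 1296 (y(z) = 36² = 1296)
l(66)*y(-5) = (-25 + 66)*1296 = 41*1296 = 53136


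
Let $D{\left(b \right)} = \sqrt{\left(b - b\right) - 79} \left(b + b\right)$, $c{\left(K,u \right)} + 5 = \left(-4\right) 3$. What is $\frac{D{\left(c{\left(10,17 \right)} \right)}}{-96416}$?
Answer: $\frac{17 i \sqrt{79}}{48208} \approx 0.0031343 i$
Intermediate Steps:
$c{\left(K,u \right)} = -17$ ($c{\left(K,u \right)} = -5 - 12 = -17$)
$D{\left(b \right)} = 2 i b \sqrt{79}$ ($D{\left(b \right)} = \sqrt{0 - 79} \cdot 2 b = \sqrt{-79} \cdot 2 b = i \sqrt{79} \cdot 2 b = 2 i b \sqrt{79}$)
$\frac{D{\left(c{\left(10,17 \right)} \right)}}{-96416} = \frac{2 i \left(-17\right) \sqrt{79}}{-96416} = - 34 i \sqrt{79} \left(- \frac{1}{96416}\right) = \frac{17 i \sqrt{79}}{48208}$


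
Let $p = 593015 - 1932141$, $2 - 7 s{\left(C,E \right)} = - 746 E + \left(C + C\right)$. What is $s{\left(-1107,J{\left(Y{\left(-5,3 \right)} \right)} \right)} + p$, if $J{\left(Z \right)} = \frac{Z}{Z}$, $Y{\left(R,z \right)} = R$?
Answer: $- \frac{9370920}{7} \approx -1.3387 \cdot 10^{6}$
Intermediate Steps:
$J{\left(Z \right)} = 1$
$s{\left(C,E \right)} = \frac{2}{7} - \frac{2 C}{7} + \frac{746 E}{7}$ ($s{\left(C,E \right)} = \frac{2}{7} - \frac{- 746 E + \left(C + C\right)}{7} = \frac{2}{7} - \frac{- 746 E + 2 C}{7} = \frac{2}{7} - \left(- \frac{746 E}{7} + \frac{2 C}{7}\right) = \frac{2}{7} - \frac{2 C}{7} + \frac{746 E}{7}$)
$p = -1339126$ ($p = 593015 - 1932141 = -1339126$)
$s{\left(-1107,J{\left(Y{\left(-5,3 \right)} \right)} \right)} + p = \left(\frac{2}{7} - - \frac{2214}{7} + \frac{746}{7} \cdot 1\right) - 1339126 = \left(\frac{2}{7} + \frac{2214}{7} + \frac{746}{7}\right) - 1339126 = \frac{2962}{7} - 1339126 = - \frac{9370920}{7}$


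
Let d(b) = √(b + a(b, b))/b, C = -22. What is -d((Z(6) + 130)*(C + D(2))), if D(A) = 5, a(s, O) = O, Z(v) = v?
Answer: I/34 ≈ 0.029412*I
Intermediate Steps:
d(b) = √2/√b (d(b) = √(b + b)/b = √(2*b)/b = (√2*√b)/b = √2/√b)
-d((Z(6) + 130)*(C + D(2))) = -√2/√((6 + 130)*(-22 + 5)) = -√2/√(136*(-17)) = -√2/√(-2312) = -√2*(-I*√2/68) = -(-1)*I/34 = I/34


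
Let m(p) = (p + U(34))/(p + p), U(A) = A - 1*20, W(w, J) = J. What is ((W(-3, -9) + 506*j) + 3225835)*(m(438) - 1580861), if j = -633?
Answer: -1005918333689488/219 ≈ -4.5932e+12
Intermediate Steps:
U(A) = -20 + A (U(A) = A - 20 = -20 + A)
m(p) = (14 + p)/(2*p) (m(p) = (p + (-20 + 34))/(p + p) = (p + 14)/((2*p)) = (14 + p)*(1/(2*p)) = (14 + p)/(2*p))
((W(-3, -9) + 506*j) + 3225835)*(m(438) - 1580861) = ((-9 + 506*(-633)) + 3225835)*((½)*(14 + 438)/438 - 1580861) = ((-9 - 320298) + 3225835)*((½)*(1/438)*452 - 1580861) = (-320307 + 3225835)*(113/219 - 1580861) = 2905528*(-346208446/219) = -1005918333689488/219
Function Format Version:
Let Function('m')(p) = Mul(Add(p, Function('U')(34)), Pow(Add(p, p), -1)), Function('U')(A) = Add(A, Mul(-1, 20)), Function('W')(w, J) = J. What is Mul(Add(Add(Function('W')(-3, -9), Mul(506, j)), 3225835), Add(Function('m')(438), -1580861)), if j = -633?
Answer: Rational(-1005918333689488, 219) ≈ -4.5932e+12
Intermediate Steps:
Function('U')(A) = Add(-20, A) (Function('U')(A) = Add(A, -20) = Add(-20, A))
Function('m')(p) = Mul(Rational(1, 2), Pow(p, -1), Add(14, p)) (Function('m')(p) = Mul(Add(p, Add(-20, 34)), Pow(Add(p, p), -1)) = Mul(Add(p, 14), Pow(Mul(2, p), -1)) = Mul(Add(14, p), Mul(Rational(1, 2), Pow(p, -1))) = Mul(Rational(1, 2), Pow(p, -1), Add(14, p)))
Mul(Add(Add(Function('W')(-3, -9), Mul(506, j)), 3225835), Add(Function('m')(438), -1580861)) = Mul(Add(Add(-9, Mul(506, -633)), 3225835), Add(Mul(Rational(1, 2), Pow(438, -1), Add(14, 438)), -1580861)) = Mul(Add(Add(-9, -320298), 3225835), Add(Mul(Rational(1, 2), Rational(1, 438), 452), -1580861)) = Mul(Add(-320307, 3225835), Add(Rational(113, 219), -1580861)) = Mul(2905528, Rational(-346208446, 219)) = Rational(-1005918333689488, 219)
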